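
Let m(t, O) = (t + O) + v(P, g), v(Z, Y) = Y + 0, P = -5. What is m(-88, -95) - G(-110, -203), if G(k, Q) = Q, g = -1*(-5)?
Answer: 25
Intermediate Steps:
g = 5
v(Z, Y) = Y
m(t, O) = 5 + O + t (m(t, O) = (t + O) + 5 = (O + t) + 5 = 5 + O + t)
m(-88, -95) - G(-110, -203) = (5 - 95 - 88) - 1*(-203) = -178 + 203 = 25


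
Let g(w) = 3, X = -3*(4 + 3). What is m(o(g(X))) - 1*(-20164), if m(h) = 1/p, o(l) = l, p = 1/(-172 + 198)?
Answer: 20190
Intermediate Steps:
X = -21 (X = -3*7 = -21)
p = 1/26 ≈ 0.038462
m(h) = 26 (m(h) = 1/(1/26) = 26)
m(o(g(X))) - 1*(-20164) = 26 - 1*(-20164) = 26 + 20164 = 20190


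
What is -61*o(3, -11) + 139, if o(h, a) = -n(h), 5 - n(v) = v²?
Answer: -105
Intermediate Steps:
n(v) = 5 - v²
o(h, a) = -5 + h² (o(h, a) = -(5 - h²) = -5 + h²)
-61*o(3, -11) + 139 = -61*(-5 + 3²) + 139 = -61*(-5 + 9) + 139 = -61*4 + 139 = -244 + 139 = -105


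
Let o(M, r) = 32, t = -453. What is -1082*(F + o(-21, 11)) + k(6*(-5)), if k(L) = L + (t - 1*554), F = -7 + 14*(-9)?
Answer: 108245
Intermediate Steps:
F = -133 (F = -7 - 126 = -133)
k(L) = -1007 + L (k(L) = L + (-453 - 1*554) = L + (-453 - 554) = L - 1007 = -1007 + L)
-1082*(F + o(-21, 11)) + k(6*(-5)) = -1082*(-133 + 32) + (-1007 + 6*(-5)) = -1082*(-101) + (-1007 - 30) = 109282 - 1037 = 108245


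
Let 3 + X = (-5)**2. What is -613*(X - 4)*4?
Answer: -44136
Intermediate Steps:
X = 22 (X = -3 + (-5)**2 = -3 + 25 = 22)
-613*(X - 4)*4 = -613*(22 - 4)*4 = -11034*4 = -613*72 = -44136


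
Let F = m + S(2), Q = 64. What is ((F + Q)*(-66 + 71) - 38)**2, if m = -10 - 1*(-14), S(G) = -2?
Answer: 85264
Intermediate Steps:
m = 4 (m = -10 + 14 = 4)
F = 2 (F = 4 - 2 = 2)
((F + Q)*(-66 + 71) - 38)**2 = ((2 + 64)*(-66 + 71) - 38)**2 = (66*5 - 38)**2 = (330 - 38)**2 = 292**2 = 85264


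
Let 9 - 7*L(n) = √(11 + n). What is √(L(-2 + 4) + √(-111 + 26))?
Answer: √(63 - 7*√13 + 49*I*√85)/7 ≈ 2.2386 + 2.0593*I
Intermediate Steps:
L(n) = 9/7 - √(11 + n)/7
√(L(-2 + 4) + √(-111 + 26)) = √((9/7 - √(11 + (-2 + 4))/7) + √(-111 + 26)) = √((9/7 - √(11 + 2)/7) + √(-85)) = √((9/7 - √13/7) + I*√85) = √(9/7 - √13/7 + I*√85)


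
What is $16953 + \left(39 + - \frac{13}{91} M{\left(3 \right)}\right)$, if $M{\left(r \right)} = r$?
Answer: $\frac{118941}{7} \approx 16992.0$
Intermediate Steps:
$16953 + \left(39 + - \frac{13}{91} M{\left(3 \right)}\right) = 16953 + \left(39 + - \frac{13}{91} \cdot 3\right) = 16953 + \left(39 + \left(-13\right) \frac{1}{91} \cdot 3\right) = 16953 + \left(39 - \frac{3}{7}\right) = 16953 + \frac{270}{7} = \frac{118941}{7}$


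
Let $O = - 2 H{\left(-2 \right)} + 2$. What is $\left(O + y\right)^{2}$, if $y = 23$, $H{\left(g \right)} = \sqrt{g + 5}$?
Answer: $637 - 100 \sqrt{3} \approx 463.79$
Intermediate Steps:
$H{\left(g \right)} = \sqrt{5 + g}$
$O = 2 - 2 \sqrt{3}$ ($O = - 2 \sqrt{5 - 2} + 2 = - 2 \sqrt{3} + 2 = 2 - 2 \sqrt{3} \approx -1.4641$)
$\left(O + y\right)^{2} = \left(\left(2 - 2 \sqrt{3}\right) + 23\right)^{2} = \left(25 - 2 \sqrt{3}\right)^{2}$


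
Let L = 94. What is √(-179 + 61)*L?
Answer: 94*I*√118 ≈ 1021.1*I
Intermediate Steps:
√(-179 + 61)*L = √(-179 + 61)*94 = √(-118)*94 = (I*√118)*94 = 94*I*√118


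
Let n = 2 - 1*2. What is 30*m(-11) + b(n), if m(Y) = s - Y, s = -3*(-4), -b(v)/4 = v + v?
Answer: 690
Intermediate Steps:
n = 0 (n = 2 - 2 = 0)
b(v) = -8*v (b(v) = -4*(v + v) = -8*v)
s = 12
m(Y) = 12 - Y
30*m(-11) + b(n) = 30*(12 - 1*(-11)) - 8*0 = 30*(12 + 11) + 0 = 30*23 + 0 = 690 + 0 = 690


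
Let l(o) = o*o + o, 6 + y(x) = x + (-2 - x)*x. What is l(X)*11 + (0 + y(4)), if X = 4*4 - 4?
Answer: 1690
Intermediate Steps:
X = 12 (X = 16 - 4 = 12)
y(x) = -6 + x + x*(-2 - x) (y(x) = -6 + (x + (-2 - x)*x) = -6 + (x + x*(-2 - x)) = -6 + x + x*(-2 - x))
l(o) = o + o**2 (l(o) = o**2 + o = o + o**2)
l(X)*11 + (0 + y(4)) = (12*(1 + 12))*11 + (0 + (-6 - 1*4 - 1*4**2)) = (12*13)*11 + (0 + (-6 - 4 - 1*16)) = 156*11 + (0 + (-6 - 4 - 16)) = 1716 + (0 - 26) = 1716 - 26 = 1690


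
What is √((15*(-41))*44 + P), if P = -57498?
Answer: I*√84558 ≈ 290.79*I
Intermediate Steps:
√((15*(-41))*44 + P) = √((15*(-41))*44 - 57498) = √(-615*44 - 57498) = √(-27060 - 57498) = √(-84558) = I*√84558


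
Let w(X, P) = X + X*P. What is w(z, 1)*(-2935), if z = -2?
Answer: 11740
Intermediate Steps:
w(X, P) = X + P*X
w(z, 1)*(-2935) = -2*(1 + 1)*(-2935) = -2*2*(-2935) = -4*(-2935) = 11740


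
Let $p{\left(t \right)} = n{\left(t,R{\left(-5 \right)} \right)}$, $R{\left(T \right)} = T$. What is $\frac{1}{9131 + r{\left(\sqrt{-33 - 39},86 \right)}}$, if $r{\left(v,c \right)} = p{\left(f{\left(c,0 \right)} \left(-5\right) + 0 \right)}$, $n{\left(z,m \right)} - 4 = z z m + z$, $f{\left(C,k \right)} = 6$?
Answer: $\frac{1}{4605} \approx 0.00021716$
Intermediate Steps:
$n{\left(z,m \right)} = 4 + z + m z^{2}$ ($n{\left(z,m \right)} = 4 + \left(z z m + z\right) = 4 + \left(z^{2} m + z\right) = 4 + \left(m z^{2} + z\right) = 4 + \left(z + m z^{2}\right) = 4 + z + m z^{2}$)
$p{\left(t \right)} = 4 + t - 5 t^{2}$
$r{\left(v,c \right)} = -4526$ ($r{\left(v,c \right)} = 4 + \left(6 \left(-5\right) + 0\right) - 5 \left(6 \left(-5\right) + 0\right)^{2} = 4 + \left(-30 + 0\right) - 5 \left(-30 + 0\right)^{2} = 4 - 30 - 5 \left(-30\right)^{2} = 4 - 30 - 4500 = -4526$)
$\frac{1}{9131 + r{\left(\sqrt{-33 - 39},86 \right)}} = \frac{1}{9131 - 4526} = \frac{1}{4605}$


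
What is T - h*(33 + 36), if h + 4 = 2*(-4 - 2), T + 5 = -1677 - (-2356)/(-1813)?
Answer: -1050270/1813 ≈ -579.30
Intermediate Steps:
T = -3051822/1813 (T = -5 + (-1677 - (-2356)/(-1813)) = -5 + (-1677 - (-2356)*(-1)/1813) = -5 + (-1677 - 1*2356/1813) = -5 + (-1677 - 2356/1813) = -5 - 3042757/1813 = -3051822/1813 ≈ -1683.3)
h = -16 (h = -4 + 2*(-4 - 2) = -4 + 2*(-6) = -4 - 12 = -16)
T - h*(33 + 36) = -3051822/1813 - (-16)*(33 + 36) = -3051822/1813 - (-16)*69 = -3051822/1813 - 1*(-1104) = -3051822/1813 + 1104 = -1050270/1813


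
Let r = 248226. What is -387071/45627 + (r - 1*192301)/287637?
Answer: -12087139028/1458223711 ≈ -8.2889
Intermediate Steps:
-387071/45627 + (r - 1*192301)/287637 = -387071/45627 + (248226 - 1*192301)/287637 = -387071*1/45627 + (248226 - 192301)*(1/287637) = -387071/45627 + 55925*(1/287637) = -387071/45627 + 55925/287637 = -12087139028/1458223711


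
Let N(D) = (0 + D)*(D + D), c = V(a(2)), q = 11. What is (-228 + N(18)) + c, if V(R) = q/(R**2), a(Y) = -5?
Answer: 10511/25 ≈ 420.44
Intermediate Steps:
V(R) = 11/R**2 (V(R) = 11/(R**2) = 11/R**2)
c = 11/25 (c = 11/(-5)**2 = 11*(1/25) = 11/25 ≈ 0.44000)
N(D) = 2*D**2 (N(D) = D*(2*D) = 2*D**2)
(-228 + N(18)) + c = (-228 + 2*18**2) + 11/25 = (-228 + 2*324) + 11/25 = (-228 + 648) + 11/25 = 420 + 11/25 = 10511/25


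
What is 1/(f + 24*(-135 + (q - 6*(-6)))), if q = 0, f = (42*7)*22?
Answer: 1/4092 ≈ 0.00024438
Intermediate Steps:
f = 6468 (f = 294*22 = 6468)
1/(f + 24*(-135 + (q - 6*(-6)))) = 1/(6468 + 24*(-135 + (0 - 6*(-6)))) = 1/(6468 + 24*(-135 + (0 + 36))) = 1/(6468 + 24*(-135 + 36)) = 1/(6468 + 24*(-99)) = 1/(6468 - 2376) = 1/4092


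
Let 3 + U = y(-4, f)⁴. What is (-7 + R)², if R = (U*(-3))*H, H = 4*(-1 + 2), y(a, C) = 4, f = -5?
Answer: 9259849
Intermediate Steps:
U = 253 (U = -3 + 4⁴ = -3 + 256 = 253)
H = 4 (H = 4*1 = 4)
R = -3036 (R = (253*(-3))*4 = -759*4 = -3036)
(-7 + R)² = (-7 - 3036)² = (-3043)² = 9259849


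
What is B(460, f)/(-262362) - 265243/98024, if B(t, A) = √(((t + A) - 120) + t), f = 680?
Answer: -265243/98024 - √370/131181 ≈ -2.7060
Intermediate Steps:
B(t, A) = √(-120 + A + 2*t) (B(t, A) = √(((A + t) - 120) + t) = √((-120 + A + t) + t) = √(-120 + A + 2*t))
B(460, f)/(-262362) - 265243/98024 = √(-120 + 680 + 2*460)/(-262362) - 265243/98024 = √(-120 + 680 + 920)*(-1/262362) - 265243*1/98024 = √1480*(-1/262362) - 265243/98024 = (2*√370)*(-1/262362) - 265243/98024 = -√370/131181 - 265243/98024 = -265243/98024 - √370/131181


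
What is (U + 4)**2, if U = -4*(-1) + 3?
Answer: 121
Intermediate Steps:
U = 7 (U = 4 + 3 = 7)
(U + 4)**2 = (7 + 4)**2 = 11**2 = 121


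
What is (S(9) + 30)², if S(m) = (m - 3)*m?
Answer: 7056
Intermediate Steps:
S(m) = m*(-3 + m) (S(m) = (-3 + m)*m = m*(-3 + m))
(S(9) + 30)² = (9*(-3 + 9) + 30)² = (9*6 + 30)² = (54 + 30)² = 84² = 7056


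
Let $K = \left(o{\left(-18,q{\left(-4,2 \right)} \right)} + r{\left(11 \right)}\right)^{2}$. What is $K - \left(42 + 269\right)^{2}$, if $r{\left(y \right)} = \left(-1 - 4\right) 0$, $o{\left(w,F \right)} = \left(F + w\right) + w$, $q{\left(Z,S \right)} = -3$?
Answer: $-95200$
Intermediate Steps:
$o{\left(w,F \right)} = F + 2 w$
$r{\left(y \right)} = 0$ ($r{\left(y \right)} = \left(-5\right) 0 = 0$)
$K = 1521$ ($K = \left(\left(-3 + 2 \left(-18\right)\right) + 0\right)^{2} = \left(\left(-3 - 36\right) + 0\right)^{2} = \left(-39 + 0\right)^{2} = \left(-39\right)^{2} = 1521$)
$K - \left(42 + 269\right)^{2} = 1521 - \left(42 + 269\right)^{2} = 1521 - 311^{2} = 1521 - 96721 = -95200$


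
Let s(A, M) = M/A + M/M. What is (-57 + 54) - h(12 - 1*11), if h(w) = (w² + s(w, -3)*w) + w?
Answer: -3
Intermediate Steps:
s(A, M) = 1 + M/A (s(A, M) = M/A + 1 = 1 + M/A)
h(w) = -3 + w² + 2*w (h(w) = (w² + ((w - 3)/w)*w) + w = (w² + ((-3 + w)/w)*w) + w = (w² + (-3 + w)) + w = (-3 + w + w²) + w = -3 + w² + 2*w)
(-57 + 54) - h(12 - 1*11) = (-57 + 54) - (-3 + (12 - 1*11) + (12 - 1*11)*(1 + (12 - 1*11))) = -3 - (-3 + (12 - 11) + (12 - 11)*(1 + (12 - 11))) = -3 - (-3 + 1 + 1*(1 + 1)) = -3 - (-3 + 1 + 1*2) = -3 - (-3 + 1 + 2) = -3 - 1*0 = -3 + 0 = -3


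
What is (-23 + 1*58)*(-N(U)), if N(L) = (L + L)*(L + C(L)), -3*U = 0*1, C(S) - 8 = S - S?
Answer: 0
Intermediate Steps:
C(S) = 8 (C(S) = 8 + (S - S) = 8 + 0 = 8)
U = 0 (U = -0 = -⅓*0 = 0)
N(L) = 2*L*(8 + L) (N(L) = (L + L)*(L + 8) = (2*L)*(8 + L) = 2*L*(8 + L))
(-23 + 1*58)*(-N(U)) = (-23 + 1*58)*(-2*0*(8 + 0)) = (-23 + 58)*(-2*0*8) = 35*(-1*0) = 35*0 = 0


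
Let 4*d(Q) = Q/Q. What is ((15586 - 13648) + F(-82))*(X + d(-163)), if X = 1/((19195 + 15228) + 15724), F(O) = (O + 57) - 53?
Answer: 23320215/50147 ≈ 465.04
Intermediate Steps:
d(Q) = ¼ (d(Q) = (Q/Q)/4 = (¼)*1 = ¼)
F(O) = 4 + O (F(O) = (57 + O) - 53 = 4 + O)
X = 1/50147 (X = 1/(34423 + 15724) = 1/50147 ≈ 1.9941e-5)
((15586 - 13648) + F(-82))*(X + d(-163)) = ((15586 - 13648) + (4 - 82))*(1/50147 + ¼) = (1938 - 78)*(50151/200588) = 1860*(50151/200588) = 23320215/50147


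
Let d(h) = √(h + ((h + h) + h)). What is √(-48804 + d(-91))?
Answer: √(-48804 + 2*I*√91) ≈ 0.0432 + 220.92*I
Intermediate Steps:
d(h) = 2*√h (d(h) = √(h + (2*h + h)) = √(h + 3*h) = √(4*h) = 2*√h)
√(-48804 + d(-91)) = √(-48804 + 2*√(-91)) = √(-48804 + 2*(I*√91)) = √(-48804 + 2*I*√91)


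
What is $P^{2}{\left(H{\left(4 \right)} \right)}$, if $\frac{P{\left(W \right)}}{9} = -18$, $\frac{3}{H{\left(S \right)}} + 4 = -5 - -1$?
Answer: $26244$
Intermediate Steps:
$H{\left(S \right)} = - \frac{3}{8}$ ($H{\left(S \right)} = \frac{3}{-4 - 4} = \frac{3}{-8} = 3 \left(- \frac{1}{8}\right) = - \frac{3}{8}$)
$P{\left(W \right)} = -162$ ($P{\left(W \right)} = 9 \left(-18\right) = -162$)
$P^{2}{\left(H{\left(4 \right)} \right)} = \left(-162\right)^{2} = 26244$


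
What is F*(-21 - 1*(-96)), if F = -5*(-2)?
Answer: 750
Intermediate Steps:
F = 10
F*(-21 - 1*(-96)) = 10*(-21 - 1*(-96)) = 10*(-21 + 96) = 10*75 = 750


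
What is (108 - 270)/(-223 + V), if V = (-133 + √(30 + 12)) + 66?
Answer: 23490/42029 + 81*√42/42029 ≈ 0.57139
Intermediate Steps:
V = -67 + √42 (V = (-133 + √42) + 66 = -67 + √42 ≈ -60.519)
(108 - 270)/(-223 + V) = (108 - 270)/(-223 + (-67 + √42)) = -162/(-290 + √42)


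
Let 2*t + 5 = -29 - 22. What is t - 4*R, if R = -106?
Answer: 396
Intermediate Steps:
t = -28 (t = -5/2 + (-29 - 22)/2 = -5/2 + (½)*(-51) = -5/2 - 51/2 = -28)
t - 4*R = -28 - 4*(-106) = -28 + 424 = 396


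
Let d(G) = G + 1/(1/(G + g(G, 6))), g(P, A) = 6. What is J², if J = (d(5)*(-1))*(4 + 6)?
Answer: 25600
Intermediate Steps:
d(G) = 6 + 2*G (d(G) = G + 1/(1/(G + 6)) = G + 1/(1/(6 + G)) = G + (6 + G) = 6 + 2*G)
J = -160 (J = ((6 + 2*5)*(-1))*(4 + 6) = ((6 + 10)*(-1))*10 = (16*(-1))*10 = -16*10 = -160)
J² = (-160)² = 25600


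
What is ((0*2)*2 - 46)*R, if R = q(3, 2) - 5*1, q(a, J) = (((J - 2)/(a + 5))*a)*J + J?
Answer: 138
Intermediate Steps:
q(a, J) = J + J*a*(-2 + J)/(5 + a) (q(a, J) = (((-2 + J)/(5 + a))*a)*J + J = (a*(-2 + J)/(5 + a))*J + J = J*a*(-2 + J)/(5 + a) + J = J + J*a*(-2 + J)/(5 + a))
R = -3 (R = 2*(5 - 1*3 + 2*3)/(5 + 3) - 5*1 = 2*(5 - 3 + 6)/8 - 5 = 2*(⅛)*8 - 5 = 2 - 5 = -3)
((0*2)*2 - 46)*R = ((0*2)*2 - 46)*(-3) = (0*2 - 46)*(-3) = (0 - 46)*(-3) = -46*(-3) = 138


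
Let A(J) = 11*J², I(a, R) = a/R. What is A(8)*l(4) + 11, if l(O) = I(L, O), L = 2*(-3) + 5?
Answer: -165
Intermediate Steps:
L = -1 (L = -6 + 5 = -1)
l(O) = -1/O
A(8)*l(4) + 11 = (11*8²)*(-1/4) + 11 = (11*64)*(-1*¼) + 11 = 704*(-¼) + 11 = -176 + 11 = -165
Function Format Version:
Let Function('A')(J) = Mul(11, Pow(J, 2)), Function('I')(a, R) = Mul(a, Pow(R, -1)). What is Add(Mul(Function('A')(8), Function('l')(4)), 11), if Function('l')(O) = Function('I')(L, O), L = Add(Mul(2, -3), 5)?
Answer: -165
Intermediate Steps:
L = -1 (L = Add(-6, 5) = -1)
Function('l')(O) = Mul(-1, Pow(O, -1))
Add(Mul(Function('A')(8), Function('l')(4)), 11) = Add(Mul(Mul(11, Pow(8, 2)), Mul(-1, Pow(4, -1))), 11) = Add(Mul(Mul(11, 64), Mul(-1, Rational(1, 4))), 11) = Add(Mul(704, Rational(-1, 4)), 11) = Add(-176, 11) = -165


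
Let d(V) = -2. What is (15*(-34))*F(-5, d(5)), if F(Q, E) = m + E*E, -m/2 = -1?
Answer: -3060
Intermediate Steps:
m = 2 (m = -2*(-1) = 2)
F(Q, E) = 2 + E² (F(Q, E) = 2 + E*E = 2 + E²)
(15*(-34))*F(-5, d(5)) = (15*(-34))*(2 + (-2)²) = -510*(2 + 4) = -510*6 = -3060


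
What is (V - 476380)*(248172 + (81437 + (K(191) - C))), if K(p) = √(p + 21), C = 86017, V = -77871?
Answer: -135011109592 - 1108502*√53 ≈ -1.3502e+11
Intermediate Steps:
K(p) = √(21 + p)
(V - 476380)*(248172 + (81437 + (K(191) - C))) = (-77871 - 476380)*(248172 + (81437 + (√(21 + 191) - 1*86017))) = -554251*(248172 + (81437 + (√212 - 86017))) = -554251*(248172 + (81437 + (2*√53 - 86017))) = -554251*(248172 + (81437 + (-86017 + 2*√53))) = -554251*(248172 + (-4580 + 2*√53)) = -554251*(243592 + 2*√53) = -135011109592 - 1108502*√53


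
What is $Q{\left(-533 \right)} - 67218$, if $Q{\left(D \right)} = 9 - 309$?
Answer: $-67518$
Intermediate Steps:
$Q{\left(D \right)} = -300$ ($Q{\left(D \right)} = 9 - 309 = -300$)
$Q{\left(-533 \right)} - 67218 = -300 - 67218 = -67518$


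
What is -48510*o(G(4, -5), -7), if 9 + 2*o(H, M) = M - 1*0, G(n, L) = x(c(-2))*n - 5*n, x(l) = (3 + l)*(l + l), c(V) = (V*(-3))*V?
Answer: 388080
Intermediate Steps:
c(V) = -3*V² (c(V) = (-3*V)*V = -3*V²)
x(l) = 2*l*(3 + l) (x(l) = (3 + l)*(2*l) = 2*l*(3 + l))
G(n, L) = 211*n (G(n, L) = (2*(-3*(-2)²)*(3 - 3*(-2)²))*n - 5*n = (2*(-3*4)*(3 - 3*4))*n - 5*n = (2*(-12)*(3 - 12))*n - 5*n = (2*(-12)*(-9))*n - 5*n = 216*n - 5*n = 211*n)
o(H, M) = -9/2 + M/2 (o(H, M) = -9/2 + (M - 1*0)/2 = -9/2 + (M + 0)/2 = -9/2 + M/2)
-48510*o(G(4, -5), -7) = -48510*(-9/2 + (½)*(-7)) = -48510*(-9/2 - 7/2) = -48510*(-8) = 388080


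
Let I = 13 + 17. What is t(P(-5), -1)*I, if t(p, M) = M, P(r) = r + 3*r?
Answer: -30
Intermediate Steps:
P(r) = 4*r
I = 30
t(P(-5), -1)*I = -1*30 = -30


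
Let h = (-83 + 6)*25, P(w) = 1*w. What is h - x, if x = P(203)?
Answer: -2128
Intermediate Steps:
P(w) = w
x = 203
h = -1925 (h = -77*25 = -1925)
h - x = -1925 - 1*203 = -1925 - 203 = -2128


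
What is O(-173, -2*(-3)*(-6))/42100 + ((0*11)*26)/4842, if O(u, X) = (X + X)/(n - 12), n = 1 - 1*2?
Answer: 18/136825 ≈ 0.00013155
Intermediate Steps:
n = -1 (n = 1 - 2 = -1)
O(u, X) = -2*X/13 (O(u, X) = (X + X)/(-1 - 12) = (2*X)/(-13) = (2*X)*(-1/13) = -2*X/13)
O(-173, -2*(-3)*(-6))/42100 + ((0*11)*26)/4842 = -2*(-2*(-3))*(-6)/13/42100 + ((0*11)*26)/4842 = -12*(-6)/13*(1/42100) + (0*26)*(1/4842) = -2/13*(-36)*(1/42100) + 0*(1/4842) = (72/13)*(1/42100) + 0 = 18/136825 + 0 = 18/136825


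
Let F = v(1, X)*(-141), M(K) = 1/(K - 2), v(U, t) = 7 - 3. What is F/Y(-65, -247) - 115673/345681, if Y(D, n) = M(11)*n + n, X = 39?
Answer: 734482223/426916035 ≈ 1.7204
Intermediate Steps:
v(U, t) = 4
M(K) = 1/(-2 + K)
F = -564 (F = 4*(-141) = -564)
Y(D, n) = 10*n/9 (Y(D, n) = n/(-2 + 11) + n = n/9 + n = 10*n/9)
F/Y(-65, -247) - 115673/345681 = -564/((10/9)*(-247)) - 115673/345681 = -564/(-2470/9) - 115673*1/345681 = -564*(-9/2470) - 115673/345681 = 2538/1235 - 115673/345681 = 734482223/426916035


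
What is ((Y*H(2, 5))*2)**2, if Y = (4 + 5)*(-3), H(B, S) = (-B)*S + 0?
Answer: 291600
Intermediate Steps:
H(B, S) = -B*S (H(B, S) = -B*S + 0 = -B*S)
Y = -27 (Y = 9*(-3) = -27)
((Y*H(2, 5))*2)**2 = (-(-27)*2*5*2)**2 = (-27*(-10)*2)**2 = (270*2)**2 = 540**2 = 291600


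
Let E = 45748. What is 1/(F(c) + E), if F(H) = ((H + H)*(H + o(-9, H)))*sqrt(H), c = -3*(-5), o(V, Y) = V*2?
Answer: 11437/523189501 + 45*sqrt(15)/1046379002 ≈ 2.2027e-5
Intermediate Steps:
o(V, Y) = 2*V
c = 15
F(H) = 2*H**(3/2)*(-18 + H) (F(H) = ((H + H)*(H + 2*(-9)))*sqrt(H) = ((2*H)*(H - 18))*sqrt(H) = ((2*H)*(-18 + H))*sqrt(H) = (2*H*(-18 + H))*sqrt(H) = 2*H**(3/2)*(-18 + H))
1/(F(c) + E) = 1/(2*15**(3/2)*(-18 + 15) + 45748) = 1/(2*(15*sqrt(15))*(-3) + 45748) = 1/(-90*sqrt(15) + 45748) = 1/(45748 - 90*sqrt(15))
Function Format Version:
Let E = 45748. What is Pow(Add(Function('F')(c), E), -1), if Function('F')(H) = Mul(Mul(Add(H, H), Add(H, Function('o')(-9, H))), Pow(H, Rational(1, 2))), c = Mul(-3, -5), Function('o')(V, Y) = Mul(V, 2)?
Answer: Add(Rational(11437, 523189501), Mul(Rational(45, 1046379002), Pow(15, Rational(1, 2)))) ≈ 2.2027e-5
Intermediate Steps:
Function('o')(V, Y) = Mul(2, V)
c = 15
Function('F')(H) = Mul(2, Pow(H, Rational(3, 2)), Add(-18, H)) (Function('F')(H) = Mul(Mul(Add(H, H), Add(H, Mul(2, -9))), Pow(H, Rational(1, 2))) = Mul(Mul(Mul(2, H), Add(H, -18)), Pow(H, Rational(1, 2))) = Mul(Mul(Mul(2, H), Add(-18, H)), Pow(H, Rational(1, 2))) = Mul(Mul(2, H, Add(-18, H)), Pow(H, Rational(1, 2))) = Mul(2, Pow(H, Rational(3, 2)), Add(-18, H)))
Pow(Add(Function('F')(c), E), -1) = Pow(Add(Mul(2, Pow(15, Rational(3, 2)), Add(-18, 15)), 45748), -1) = Pow(Add(Mul(2, Mul(15, Pow(15, Rational(1, 2))), -3), 45748), -1) = Pow(Add(Mul(-90, Pow(15, Rational(1, 2))), 45748), -1) = Pow(Add(45748, Mul(-90, Pow(15, Rational(1, 2)))), -1)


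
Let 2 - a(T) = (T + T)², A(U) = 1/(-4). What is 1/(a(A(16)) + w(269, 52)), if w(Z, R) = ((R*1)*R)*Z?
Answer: 4/2909511 ≈ 1.3748e-6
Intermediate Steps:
A(U) = -¼
w(Z, R) = Z*R² (w(Z, R) = (R*R)*Z = R²*Z = Z*R²)
a(T) = 2 - 4*T² (a(T) = 2 - (T + T)² = 2 - (2*T)² = 2 - 4*T²)
1/(a(A(16)) + w(269, 52)) = 1/((2 - 4*(-¼)²) + 269*52²) = 1/((2 - 4*1/16) + 269*2704) = 1/((2 - ¼) + 727376) = 1/(7/4 + 727376) = 1/(2909511/4) = 4/2909511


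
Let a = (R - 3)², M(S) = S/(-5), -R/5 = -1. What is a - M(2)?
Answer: 22/5 ≈ 4.4000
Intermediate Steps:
R = 5 (R = -5*(-1) = 5)
M(S) = -S/5
a = 4 (a = (5 - 3)² = 2² = 4)
a - M(2) = 4 - (-1)*2/5 = 4 - 1*(-⅖) = 4 + ⅖ = 22/5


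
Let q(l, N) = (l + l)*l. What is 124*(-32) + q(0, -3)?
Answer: -3968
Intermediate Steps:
q(l, N) = 2*l² (q(l, N) = (2*l)*l = 2*l²)
124*(-32) + q(0, -3) = 124*(-32) + 2*0² = -3968 + 2*0 = -3968 + 0 = -3968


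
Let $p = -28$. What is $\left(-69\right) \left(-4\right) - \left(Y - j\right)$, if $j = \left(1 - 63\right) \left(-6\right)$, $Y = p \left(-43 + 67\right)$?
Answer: $1320$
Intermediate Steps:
$Y = -672$ ($Y = - 28 \left(-43 + 67\right) = \left(-28\right) 24 = -672$)
$j = 372$ ($j = \left(-62\right) \left(-6\right) = 372$)
$\left(-69\right) \left(-4\right) - \left(Y - j\right) = \left(-69\right) \left(-4\right) - \left(-672 - 372\right) = 276 - \left(-672 - 372\right) = 276 - -1044 = 276 + 1044 = 1320$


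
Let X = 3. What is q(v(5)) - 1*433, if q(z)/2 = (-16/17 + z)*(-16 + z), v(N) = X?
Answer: -8271/17 ≈ -486.53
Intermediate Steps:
v(N) = 3
q(z) = 2*(-16 + z)*(-16/17 + z) (q(z) = 2*((-16/17 + z)*(-16 + z)) = 2*((-16 + z)*(-16/17 + z)) = 2*(-16 + z)*(-16/17 + z))
q(v(5)) - 1*433 = (512/17 + 2*3² - 576/17*3) - 1*433 = (512/17 + 2*9 - 1728/17) - 433 = (512/17 + 18 - 1728/17) - 433 = -910/17 - 433 = -8271/17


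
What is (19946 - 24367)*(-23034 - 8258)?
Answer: 138341932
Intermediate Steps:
(19946 - 24367)*(-23034 - 8258) = -4421*(-31292) = 138341932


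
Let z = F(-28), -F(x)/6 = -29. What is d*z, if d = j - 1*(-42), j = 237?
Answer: 48546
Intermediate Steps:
F(x) = 174 (F(x) = -6*(-29) = 174)
z = 174
d = 279 (d = 237 - 1*(-42) = 237 + 42 = 279)
d*z = 279*174 = 48546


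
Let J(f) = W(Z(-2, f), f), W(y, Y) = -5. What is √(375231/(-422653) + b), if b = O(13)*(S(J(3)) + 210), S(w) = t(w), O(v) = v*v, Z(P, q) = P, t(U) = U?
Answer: √51146035773322/38423 ≈ 186.13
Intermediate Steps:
O(v) = v²
J(f) = -5
S(w) = w
b = 34645 (b = 13²*(-5 + 210) = 169*205 = 34645)
√(375231/(-422653) + b) = √(375231/(-422653) + 34645) = √(375231*(-1/422653) + 34645) = √(-375231/422653 + 34645) = √(14642437954/422653) = √51146035773322/38423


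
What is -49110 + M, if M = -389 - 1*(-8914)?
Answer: -40585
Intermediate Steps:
M = 8525 (M = -389 + 8914 = 8525)
-49110 + M = -49110 + 8525 = -40585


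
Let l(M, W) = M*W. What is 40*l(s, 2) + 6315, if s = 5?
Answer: 6715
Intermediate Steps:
40*l(s, 2) + 6315 = 40*(5*2) + 6315 = 40*10 + 6315 = 400 + 6315 = 6715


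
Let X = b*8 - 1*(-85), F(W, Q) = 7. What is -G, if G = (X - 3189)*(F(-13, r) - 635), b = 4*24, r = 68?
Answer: -1467008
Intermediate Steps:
b = 96
X = 853 (X = 96*8 - 1*(-85) = 768 + 85 = 853)
G = 1467008 (G = (853 - 3189)*(7 - 635) = -2336*(-628) = 1467008)
-G = -1*1467008 = -1467008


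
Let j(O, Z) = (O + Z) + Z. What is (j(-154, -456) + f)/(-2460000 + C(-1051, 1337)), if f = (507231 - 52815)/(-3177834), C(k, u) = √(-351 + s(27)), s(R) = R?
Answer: 737309150000/1701254444040129 + 1798315*I/567084814680043 ≈ 0.00043339 + 3.1712e-9*I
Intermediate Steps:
j(O, Z) = O + 2*Z
C(k, u) = 18*I (C(k, u) = √(-351 + 27) = √(-324) = 18*I)
f = -75736/529639 (f = 454416*(-1/3177834) = -75736/529639 ≈ -0.14300)
(j(-154, -456) + f)/(-2460000 + C(-1051, 1337)) = ((-154 + 2*(-456)) - 75736/529639)/(-2460000 + 18*I) = ((-154 - 912) - 75736/529639)*((-2460000 - 18*I)/6051600000324) = (-1066 - 75736/529639)*((-2460000 - 18*I)/6051600000324) = -1798315*(-2460000 - 18*I)/10207526664240774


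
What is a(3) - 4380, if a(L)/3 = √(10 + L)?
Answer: -4380 + 3*√13 ≈ -4369.2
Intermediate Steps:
a(L) = 3*√(10 + L)
a(3) - 4380 = 3*√(10 + 3) - 4380 = 3*√13 - 4380 = -4380 + 3*√13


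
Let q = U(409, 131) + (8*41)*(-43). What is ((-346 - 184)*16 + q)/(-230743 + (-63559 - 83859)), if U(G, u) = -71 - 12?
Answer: 22667/378161 ≈ 0.059940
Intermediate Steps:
U(G, u) = -83
q = -14187 (q = -83 + (8*41)*(-43) = -83 + 328*(-43) = -83 - 14104 = -14187)
((-346 - 184)*16 + q)/(-230743 + (-63559 - 83859)) = ((-346 - 184)*16 - 14187)/(-230743 + (-63559 - 83859)) = (-530*16 - 14187)/(-230743 - 147418) = (-8480 - 14187)/(-378161) = -22667*(-1/378161) = 22667/378161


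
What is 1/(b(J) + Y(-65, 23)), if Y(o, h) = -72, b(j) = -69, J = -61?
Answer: -1/141 ≈ -0.0070922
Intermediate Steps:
1/(b(J) + Y(-65, 23)) = 1/(-69 - 72) = 1/(-141) = -1/141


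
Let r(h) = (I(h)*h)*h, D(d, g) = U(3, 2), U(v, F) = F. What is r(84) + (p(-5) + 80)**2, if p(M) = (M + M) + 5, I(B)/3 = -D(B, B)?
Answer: -36711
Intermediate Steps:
D(d, g) = 2
I(B) = -6 (I(B) = 3*(-1*2) = 3*(-2) = -6)
p(M) = 5 + 2*M (p(M) = 2*M + 5 = 5 + 2*M)
r(h) = -6*h**2 (r(h) = (-6*h)*h = -6*h**2)
r(84) + (p(-5) + 80)**2 = -6*84**2 + ((5 + 2*(-5)) + 80)**2 = -6*7056 + ((5 - 10) + 80)**2 = -42336 + (-5 + 80)**2 = -42336 + 75**2 = -42336 + 5625 = -36711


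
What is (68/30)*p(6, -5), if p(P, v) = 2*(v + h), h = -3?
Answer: -544/15 ≈ -36.267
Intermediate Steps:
p(P, v) = -6 + 2*v (p(P, v) = 2*(v - 3) = 2*(-3 + v) = -6 + 2*v)
(68/30)*p(6, -5) = (68/30)*(-6 + 2*(-5)) = (68*(1/30))*(-6 - 10) = (34/15)*(-16) = -544/15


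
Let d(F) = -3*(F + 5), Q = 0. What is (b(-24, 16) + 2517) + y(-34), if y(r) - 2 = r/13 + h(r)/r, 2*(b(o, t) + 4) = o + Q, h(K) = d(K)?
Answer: 1104039/442 ≈ 2497.8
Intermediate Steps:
d(F) = -15 - 3*F (d(F) = -3*(5 + F) = -15 - 3*F)
h(K) = -15 - 3*K
b(o, t) = -4 + o/2 (b(o, t) = -4 + (o + 0)/2 = -4 + o/2)
y(r) = 2 + r/13 + (-15 - 3*r)/r (y(r) = 2 + (r/13 + (-15 - 3*r)/r) = 2 + r/13 + (-15 - 3*r)/r)
(b(-24, 16) + 2517) + y(-34) = ((-4 + (½)*(-24)) + 2517) + (-1 - 15/(-34) + (1/13)*(-34)) = ((-4 - 12) + 2517) + (-1 - 15*(-1/34) - 34/13) = (-16 + 2517) + (-1 + 15/34 - 34/13) = 2501 - 1403/442 = 1104039/442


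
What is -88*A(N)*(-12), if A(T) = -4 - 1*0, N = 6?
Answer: -4224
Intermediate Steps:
A(T) = -4 (A(T) = -4 + 0 = -4)
-88*A(N)*(-12) = -(-352)*(-12) = -88*48 = -4224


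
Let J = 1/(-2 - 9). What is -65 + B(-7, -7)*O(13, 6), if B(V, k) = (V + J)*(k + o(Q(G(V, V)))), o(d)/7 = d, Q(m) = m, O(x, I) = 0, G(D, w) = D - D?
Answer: -65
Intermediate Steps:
G(D, w) = 0
o(d) = 7*d
J = -1/11 (J = 1/(-11) = -1/11 ≈ -0.090909)
B(V, k) = k*(-1/11 + V) (B(V, k) = (V - 1/11)*(k + 7*0) = (-1/11 + V)*(k + 0) = (-1/11 + V)*k = k*(-1/11 + V))
-65 + B(-7, -7)*O(13, 6) = -65 - 7*(-1/11 - 7)*0 = -65 - 7*(-78/11)*0 = -65 + (546/11)*0 = -65 + 0 = -65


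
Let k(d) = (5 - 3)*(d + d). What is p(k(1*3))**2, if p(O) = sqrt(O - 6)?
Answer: 6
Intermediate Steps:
k(d) = 4*d (k(d) = 2*(2*d) = 4*d)
p(O) = sqrt(-6 + O)
p(k(1*3))**2 = (sqrt(-6 + 4*(1*3)))**2 = (sqrt(-6 + 4*3))**2 = (sqrt(-6 + 12))**2 = (sqrt(6))**2 = 6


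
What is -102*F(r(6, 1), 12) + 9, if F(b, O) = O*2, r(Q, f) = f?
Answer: -2439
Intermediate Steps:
F(b, O) = 2*O
-102*F(r(6, 1), 12) + 9 = -204*12 + 9 = -102*24 + 9 = -2448 + 9 = -2439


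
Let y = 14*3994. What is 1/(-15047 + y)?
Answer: 1/40869 ≈ 2.4468e-5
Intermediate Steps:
y = 55916
1/(-15047 + y) = 1/(-15047 + 55916) = 1/40869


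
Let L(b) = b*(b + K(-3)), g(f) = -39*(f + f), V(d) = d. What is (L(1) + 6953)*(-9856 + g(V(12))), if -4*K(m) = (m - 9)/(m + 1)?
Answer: -75031380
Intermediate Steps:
K(m) = -(-9 + m)/(4*(1 + m)) (K(m) = -(m - 9)/(4*(m + 1)) = -(-9 + m)/(4*(1 + m)))
g(f) = -78*f
L(b) = b*(-3/2 + b) (L(b) = b*(b + (9 - 1*(-3))/(4*(1 - 3))) = b*(b + (1/4)*(9 + 3)/(-2)) = b*(b + (1/4)*(-1/2)*12) = b*(b - 3/2) = b*(-3/2 + b))
(L(1) + 6953)*(-9856 + g(V(12))) = ((1/2)*1*(-3 + 2*1) + 6953)*(-9856 - 78*12) = ((1/2)*1*(-3 + 2) + 6953)*(-9856 - 936) = ((1/2)*1*(-1) + 6953)*(-10792) = (-1/2 + 6953)*(-10792) = (13905/2)*(-10792) = -75031380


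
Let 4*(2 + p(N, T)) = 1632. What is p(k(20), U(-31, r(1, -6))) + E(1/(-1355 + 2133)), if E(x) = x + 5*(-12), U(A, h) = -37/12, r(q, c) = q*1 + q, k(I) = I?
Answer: 269189/778 ≈ 346.00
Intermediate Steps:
r(q, c) = 2*q (r(q, c) = q + q = 2*q)
U(A, h) = -37/12 (U(A, h) = -37*1/12 = -37/12)
p(N, T) = 406 (p(N, T) = -2 + (1/4)*1632 = -2 + 408 = 406)
E(x) = -60 + x (E(x) = x - 60 = -60 + x)
p(k(20), U(-31, r(1, -6))) + E(1/(-1355 + 2133)) = 406 + (-60 + 1/(-1355 + 2133)) = 406 + (-60 + 1/778) = 406 - 46679/778 = 269189/778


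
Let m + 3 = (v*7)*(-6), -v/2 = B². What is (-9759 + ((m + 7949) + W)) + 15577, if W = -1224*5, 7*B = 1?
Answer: 53520/7 ≈ 7645.7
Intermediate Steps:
B = ⅐ (B = (⅐)*1 = ⅐ ≈ 0.14286)
v = -2/49 (v = -2*(⅐)² = -2*1/49 = -2/49 ≈ -0.040816)
m = -9/7 (m = -3 - 2/49*7*(-6) = -3 - 2/7*(-6) = -3 + 12/7 = -9/7 ≈ -1.2857)
W = -6120
(-9759 + ((m + 7949) + W)) + 15577 = (-9759 + ((-9/7 + 7949) - 6120)) + 15577 = (-9759 + (55634/7 - 6120)) + 15577 = (-9759 + 12794/7) + 15577 = -55519/7 + 15577 = 53520/7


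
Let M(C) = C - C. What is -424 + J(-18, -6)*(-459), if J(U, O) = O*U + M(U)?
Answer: -49996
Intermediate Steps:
M(C) = 0
J(U, O) = O*U (J(U, O) = O*U + 0 = O*U)
-424 + J(-18, -6)*(-459) = -424 - 6*(-18)*(-459) = -424 + 108*(-459) = -424 - 49572 = -49996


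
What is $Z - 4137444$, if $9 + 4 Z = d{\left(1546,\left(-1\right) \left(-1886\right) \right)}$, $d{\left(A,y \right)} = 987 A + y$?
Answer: $- \frac{15021997}{4} \approx -3.7555 \cdot 10^{6}$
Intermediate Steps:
$d{\left(A,y \right)} = y + 987 A$
$Z = \frac{1527779}{4}$ ($Z = - \frac{9}{4} + \frac{\left(-1\right) \left(-1886\right) + 987 \cdot 1546}{4} = - \frac{9}{4} + \frac{1886 + 1525902}{4} = - \frac{9}{4} + \frac{1}{4} \cdot 1527788 = - \frac{9}{4} + 381947 = \frac{1527779}{4} \approx 3.8195 \cdot 10^{5}$)
$Z - 4137444 = \frac{1527779}{4} - 4137444 = - \frac{15021997}{4}$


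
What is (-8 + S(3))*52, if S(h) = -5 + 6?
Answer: -364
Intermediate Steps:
S(h) = 1
(-8 + S(3))*52 = (-8 + 1)*52 = -7*52 = -364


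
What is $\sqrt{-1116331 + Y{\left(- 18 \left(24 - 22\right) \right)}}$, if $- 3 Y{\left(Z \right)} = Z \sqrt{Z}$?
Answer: $\sqrt{-1116331 + 72 i} \approx 0.034 + 1056.6 i$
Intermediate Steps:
$Y{\left(Z \right)} = - \frac{Z^{\frac{3}{2}}}{3}$ ($Y{\left(Z \right)} = - \frac{Z \sqrt{Z}}{3} = - \frac{Z^{\frac{3}{2}}}{3}$)
$\sqrt{-1116331 + Y{\left(- 18 \left(24 - 22\right) \right)}} = \sqrt{-1116331 - \frac{\left(- 18 \left(24 - 22\right)\right)^{\frac{3}{2}}}{3}} = \sqrt{-1116331 - \frac{\left(\left(-18\right) 2\right)^{\frac{3}{2}}}{3}} = \sqrt{-1116331 - \frac{\left(-36\right)^{\frac{3}{2}}}{3}} = \sqrt{-1116331 - \frac{\left(-216\right) i}{3}} = \sqrt{-1116331 + 72 i}$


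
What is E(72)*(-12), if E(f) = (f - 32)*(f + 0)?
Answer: -34560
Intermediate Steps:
E(f) = f*(-32 + f) (E(f) = (-32 + f)*f = f*(-32 + f))
E(72)*(-12) = (72*(-32 + 72))*(-12) = (72*40)*(-12) = 2880*(-12) = -34560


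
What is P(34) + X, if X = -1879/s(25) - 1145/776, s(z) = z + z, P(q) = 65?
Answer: 503323/19400 ≈ 25.944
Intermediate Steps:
s(z) = 2*z
X = -757677/19400 (X = -1879/(2*25) - 1145/776 = -1879/50 - 1145*1/776 = -1879*1/50 - 1145/776 = -1879/50 - 1145/776 = -757677/19400 ≈ -39.056)
P(34) + X = 65 - 757677/19400 = 503323/19400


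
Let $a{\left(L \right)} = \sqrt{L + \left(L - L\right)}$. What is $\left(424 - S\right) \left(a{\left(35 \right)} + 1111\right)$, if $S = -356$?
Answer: $866580 + 780 \sqrt{35} \approx 8.712 \cdot 10^{5}$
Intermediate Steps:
$a{\left(L \right)} = \sqrt{L}$ ($a{\left(L \right)} = \sqrt{L + 0} = \sqrt{L}$)
$\left(424 - S\right) \left(a{\left(35 \right)} + 1111\right) = \left(424 - -356\right) \left(\sqrt{35} + 1111\right) = \left(424 + 356\right) \left(1111 + \sqrt{35}\right) = 780 \left(1111 + \sqrt{35}\right) = 866580 + 780 \sqrt{35}$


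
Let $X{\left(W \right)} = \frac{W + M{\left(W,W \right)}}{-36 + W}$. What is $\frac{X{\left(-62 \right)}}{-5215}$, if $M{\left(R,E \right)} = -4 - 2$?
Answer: $- \frac{34}{255535} \approx -0.00013305$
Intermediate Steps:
$M{\left(R,E \right)} = -6$ ($M{\left(R,E \right)} = -4 - 2 = -6$)
$X{\left(W \right)} = \frac{-6 + W}{-36 + W}$ ($X{\left(W \right)} = \frac{W - 6}{-36 + W} = \frac{-6 + W}{-36 + W}$)
$\frac{X{\left(-62 \right)}}{-5215} = \frac{\frac{1}{-36 - 62} \left(-6 - 62\right)}{-5215} = \frac{1}{-98} \left(-68\right) \left(- \frac{1}{5215}\right) = \left(- \frac{1}{98}\right) \left(-68\right) \left(- \frac{1}{5215}\right) = \frac{34}{49} \left(- \frac{1}{5215}\right) = - \frac{34}{255535}$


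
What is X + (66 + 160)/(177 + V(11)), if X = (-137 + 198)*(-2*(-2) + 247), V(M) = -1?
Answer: 1347481/88 ≈ 15312.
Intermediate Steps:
X = 15311 (X = 61*(4 + 247) = 61*251 = 15311)
X + (66 + 160)/(177 + V(11)) = 15311 + (66 + 160)/(177 - 1) = 15311 + 226/176 = 15311 + 226*(1/176) = 15311 + 113/88 = 1347481/88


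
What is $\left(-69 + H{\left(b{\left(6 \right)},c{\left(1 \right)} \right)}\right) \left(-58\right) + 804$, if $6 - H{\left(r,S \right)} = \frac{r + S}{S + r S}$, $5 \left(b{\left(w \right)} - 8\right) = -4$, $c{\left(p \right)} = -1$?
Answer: $\frac{180980}{41} \approx 4414.1$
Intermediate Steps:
$b{\left(w \right)} = \frac{36}{5}$ ($b{\left(w \right)} = 8 + \frac{1}{5} \left(-4\right) = 8 - \frac{4}{5} = \frac{36}{5}$)
$H{\left(r,S \right)} = 6 - \frac{S + r}{S + S r}$ ($H{\left(r,S \right)} = 6 - \frac{r + S}{S + r S} = 6 - \frac{S + r}{S + S r}$)
$\left(-69 + H{\left(b{\left(6 \right)},c{\left(1 \right)} \right)}\right) \left(-58\right) + 804 = \left(-69 + \frac{\left(-1\right) \frac{36}{5} + 5 \left(-1\right) + 6 \left(-1\right) \frac{36}{5}}{\left(-1\right) \left(1 + \frac{36}{5}\right)}\right) \left(-58\right) + 804 = \left(-69 - \frac{- \frac{36}{5} - 5 - \frac{216}{5}}{\frac{41}{5}}\right) \left(-58\right) + 804 = \left(-69 - \frac{5}{41} \left(- \frac{277}{5}\right)\right) \left(-58\right) + 804 = \left(-69 + \frac{277}{41}\right) \left(-58\right) + 804 = \left(- \frac{2552}{41}\right) \left(-58\right) + 804 = \frac{148016}{41} + 804 = \frac{180980}{41}$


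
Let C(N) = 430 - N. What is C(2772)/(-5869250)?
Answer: 1171/2934625 ≈ 0.00039903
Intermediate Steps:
C(2772)/(-5869250) = (430 - 1*2772)/(-5869250) = (430 - 2772)*(-1/5869250) = -2342*(-1/5869250) = 1171/2934625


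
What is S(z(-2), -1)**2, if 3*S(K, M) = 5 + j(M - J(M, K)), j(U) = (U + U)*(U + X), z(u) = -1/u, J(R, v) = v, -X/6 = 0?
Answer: 361/36 ≈ 10.028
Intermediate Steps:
X = 0 (X = -6*0 = 0)
j(U) = 2*U**2 (j(U) = (U + U)*(U + 0) = (2*U)*U = 2*U**2)
S(K, M) = 5/3 + 2*(M - K)**2/3 (S(K, M) = (5 + 2*(M - K)**2)/3 = 5/3 + 2*(M - K)**2/3)
S(z(-2), -1)**2 = (5/3 + 2*(-1/(-2) - 1*(-1))**2/3)**2 = (5/3 + 2*(-1*(-1/2) + 1)**2/3)**2 = (5/3 + 2*(1/2 + 1)**2/3)**2 = (5/3 + 2*(3/2)**2/3)**2 = (5/3 + (2/3)*(9/4))**2 = (5/3 + 3/2)**2 = (19/6)**2 = 361/36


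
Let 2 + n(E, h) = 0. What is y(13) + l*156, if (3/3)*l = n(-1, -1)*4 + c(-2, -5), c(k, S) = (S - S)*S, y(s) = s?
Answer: -1235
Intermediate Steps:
n(E, h) = -2 (n(E, h) = -2 + 0 = -2)
c(k, S) = 0 (c(k, S) = 0*S = 0)
l = -8 (l = -2*4 + 0 = -8 + 0 = -8)
y(13) + l*156 = 13 - 8*156 = 13 - 1248 = -1235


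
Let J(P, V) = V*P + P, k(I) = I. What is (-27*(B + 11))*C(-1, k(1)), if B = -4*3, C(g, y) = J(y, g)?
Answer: 0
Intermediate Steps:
J(P, V) = P + P*V (J(P, V) = P*V + P = P + P*V)
C(g, y) = y*(1 + g)
B = -12
(-27*(B + 11))*C(-1, k(1)) = (-27*(-12 + 11))*(1*(1 - 1)) = (-27*(-1))*(1*0) = 27*0 = 0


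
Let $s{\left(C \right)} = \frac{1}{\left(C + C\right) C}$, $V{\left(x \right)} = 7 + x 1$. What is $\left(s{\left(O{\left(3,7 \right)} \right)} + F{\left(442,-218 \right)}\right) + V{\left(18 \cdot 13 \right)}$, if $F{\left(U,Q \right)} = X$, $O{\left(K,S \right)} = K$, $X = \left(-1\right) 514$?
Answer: $- \frac{4913}{18} \approx -272.94$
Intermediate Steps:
$X = -514$
$V{\left(x \right)} = 7 + x$
$F{\left(U,Q \right)} = -514$
$s{\left(C \right)} = \frac{1}{2 C^{2}}$ ($s{\left(C \right)} = \frac{1}{2 C C} = \frac{\frac{1}{2} \frac{1}{C}}{C} = \frac{1}{2 C^{2}}$)
$\left(s{\left(O{\left(3,7 \right)} \right)} + F{\left(442,-218 \right)}\right) + V{\left(18 \cdot 13 \right)} = \left(\frac{1}{2 \cdot 9} - 514\right) + \left(7 + 18 \cdot 13\right) = \left(\frac{1}{2} \cdot \frac{1}{9} - 514\right) + \left(7 + 234\right) = \left(\frac{1}{18} - 514\right) + 241 = - \frac{9251}{18} + 241 = - \frac{4913}{18}$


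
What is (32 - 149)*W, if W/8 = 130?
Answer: -121680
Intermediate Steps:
W = 1040 (W = 8*130 = 1040)
(32 - 149)*W = (32 - 149)*1040 = -117*1040 = -121680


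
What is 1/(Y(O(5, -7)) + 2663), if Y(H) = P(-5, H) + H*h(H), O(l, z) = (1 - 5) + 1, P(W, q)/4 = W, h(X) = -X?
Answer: 1/2634 ≈ 0.00037965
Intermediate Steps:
P(W, q) = 4*W
O(l, z) = -3 (O(l, z) = -4 + 1 = -3)
Y(H) = -20 - H² (Y(H) = 4*(-5) + H*(-H) = -20 - H²)
1/(Y(O(5, -7)) + 2663) = 1/((-20 - 1*(-3)²) + 2663) = 1/((-20 - 1*9) + 2663) = 1/((-20 - 9) + 2663) = 1/(-29 + 2663) = 1/2634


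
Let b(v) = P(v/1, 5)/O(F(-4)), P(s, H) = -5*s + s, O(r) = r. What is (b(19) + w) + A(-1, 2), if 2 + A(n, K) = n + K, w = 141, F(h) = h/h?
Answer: 64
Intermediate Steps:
F(h) = 1
A(n, K) = -2 + K + n (A(n, K) = -2 + (n + K) = -2 + (K + n) = -2 + K + n)
P(s, H) = -4*s
b(v) = -4*v (b(v) = -4*v/1/1 = -4*v*1 = -4*v)
(b(19) + w) + A(-1, 2) = (-4*19 + 141) + (-2 + 2 - 1) = (-76 + 141) - 1 = 65 - 1 = 64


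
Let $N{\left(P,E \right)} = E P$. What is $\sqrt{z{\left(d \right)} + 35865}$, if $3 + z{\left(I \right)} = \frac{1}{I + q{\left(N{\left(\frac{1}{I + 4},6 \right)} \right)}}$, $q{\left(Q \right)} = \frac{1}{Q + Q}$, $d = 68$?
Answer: $\frac{\sqrt{196380386}}{74} \approx 189.37$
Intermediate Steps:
$q{\left(Q \right)} = \frac{1}{2 Q}$
$z{\left(I \right)} = -3 + \frac{1}{\frac{1}{3} + \frac{13 I}{12}}$ ($z{\left(I \right)} = -3 + \frac{1}{I + \frac{1}{2 \frac{6}{I + 4}}} = -3 + \frac{1}{I + \frac{1}{2 \frac{6}{4 + I}}} = -3 + \frac{1}{I + \frac{\frac{2}{3} + \frac{I}{6}}{2}} = -3 + \frac{1}{I + \left(\frac{1}{3} + \frac{I}{12}\right)} = -3 + \frac{1}{\frac{1}{3} + \frac{13 I}{12}}$)
$\sqrt{z{\left(d \right)} + 35865} = \sqrt{\left(-39\right) 68 \frac{1}{4 + 13 \cdot 68} + 35865} = \sqrt{\left(-39\right) 68 \frac{1}{4 + 884} + 35865} = \sqrt{\left(-39\right) 68 \cdot \frac{1}{888} + 35865} = \sqrt{- \frac{221}{74} + 35865} = \sqrt{\frac{2653789}{74}} = \frac{\sqrt{196380386}}{74}$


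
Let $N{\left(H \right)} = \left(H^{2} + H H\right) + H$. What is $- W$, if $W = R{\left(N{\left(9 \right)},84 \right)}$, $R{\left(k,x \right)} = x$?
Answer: $-84$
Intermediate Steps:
$N{\left(H \right)} = H + 2 H^{2}$ ($N{\left(H \right)} = \left(H^{2} + H^{2}\right) + H = 2 H^{2} + H = H + 2 H^{2}$)
$W = 84$
$- W = \left(-1\right) 84 = -84$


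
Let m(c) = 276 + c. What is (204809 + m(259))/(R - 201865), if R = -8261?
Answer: -34224/35021 ≈ -0.97724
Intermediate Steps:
(204809 + m(259))/(R - 201865) = (204809 + (276 + 259))/(-8261 - 201865) = (204809 + 535)/(-210126) = 205344*(-1/210126) = -34224/35021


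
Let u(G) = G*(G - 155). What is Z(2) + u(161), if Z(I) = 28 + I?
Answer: 996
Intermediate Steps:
u(G) = G*(-155 + G)
Z(2) + u(161) = (28 + 2) + 161*(-155 + 161) = 30 + 161*6 = 30 + 966 = 996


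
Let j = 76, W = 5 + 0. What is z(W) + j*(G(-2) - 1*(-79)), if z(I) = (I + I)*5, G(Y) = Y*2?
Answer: 5750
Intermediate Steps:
G(Y) = 2*Y
W = 5
z(I) = 10*I (z(I) = (2*I)*5 = 10*I)
z(W) + j*(G(-2) - 1*(-79)) = 10*5 + 76*(2*(-2) - 1*(-79)) = 50 + 76*(-4 + 79) = 50 + 76*75 = 50 + 5700 = 5750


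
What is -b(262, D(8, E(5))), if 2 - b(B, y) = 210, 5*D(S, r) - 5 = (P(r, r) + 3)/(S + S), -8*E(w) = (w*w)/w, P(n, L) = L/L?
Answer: 208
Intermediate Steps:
P(n, L) = 1
E(w) = -w/8 (E(w) = -w*w/(8*w) = -w²/(8*w) = -w/8)
D(S, r) = 1 + 2/(5*S) (D(S, r) = 1 + ((1 + 3)/(S + S))/5 = 1 + (4/((2*S)))/5 = 1 + (4*(1/(2*S)))/5 = 1 + (2/S)/5 = 1 + 2/(5*S))
b(B, y) = -208 (b(B, y) = 2 - 1*210 = 2 - 210 = -208)
-b(262, D(8, E(5))) = -1*(-208) = 208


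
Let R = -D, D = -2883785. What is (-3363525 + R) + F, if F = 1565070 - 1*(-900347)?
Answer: 1985677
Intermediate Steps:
F = 2465417 (F = 1565070 + 900347 = 2465417)
R = 2883785 (R = -1*(-2883785) = 2883785)
(-3363525 + R) + F = (-3363525 + 2883785) + 2465417 = -479740 + 2465417 = 1985677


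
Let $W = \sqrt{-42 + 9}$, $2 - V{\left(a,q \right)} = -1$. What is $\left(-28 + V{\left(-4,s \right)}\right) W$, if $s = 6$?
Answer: $- 25 i \sqrt{33} \approx - 143.61 i$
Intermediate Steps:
$V{\left(a,q \right)} = 3$ ($V{\left(a,q \right)} = 2 - -1 = 2 + 1 = 3$)
$W = i \sqrt{33}$ ($W = \sqrt{-33} = i \sqrt{33} \approx 5.7446 i$)
$\left(-28 + V{\left(-4,s \right)}\right) W = \left(-28 + 3\right) i \sqrt{33} = - 25 i \sqrt{33}$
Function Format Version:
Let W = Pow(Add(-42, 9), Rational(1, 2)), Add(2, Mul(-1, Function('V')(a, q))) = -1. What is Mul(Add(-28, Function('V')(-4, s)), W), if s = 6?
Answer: Mul(-25, I, Pow(33, Rational(1, 2))) ≈ Mul(-143.61, I)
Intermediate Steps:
Function('V')(a, q) = 3 (Function('V')(a, q) = Add(2, Mul(-1, -1)) = Add(2, 1) = 3)
W = Mul(I, Pow(33, Rational(1, 2))) (W = Pow(-33, Rational(1, 2)) = Mul(I, Pow(33, Rational(1, 2))) ≈ Mul(5.7446, I))
Mul(Add(-28, Function('V')(-4, s)), W) = Mul(Add(-28, 3), Mul(I, Pow(33, Rational(1, 2)))) = Mul(-25, Mul(I, Pow(33, Rational(1, 2)))) = Mul(-25, I, Pow(33, Rational(1, 2)))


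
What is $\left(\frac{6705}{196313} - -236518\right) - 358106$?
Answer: $- \frac{23869298339}{196313} \approx -1.2159 \cdot 10^{5}$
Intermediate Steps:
$\left(\frac{6705}{196313} - -236518\right) - 358106 = \left(6705 \cdot \frac{1}{196313} + 236518\right) - 358106 = \left(\frac{6705}{196313} + 236518\right) - 358106 = \frac{46431564839}{196313} - 358106 = - \frac{23869298339}{196313}$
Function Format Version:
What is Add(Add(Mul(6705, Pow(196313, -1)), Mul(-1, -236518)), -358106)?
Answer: Rational(-23869298339, 196313) ≈ -1.2159e+5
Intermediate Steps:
Add(Add(Mul(6705, Pow(196313, -1)), Mul(-1, -236518)), -358106) = Add(Add(Mul(6705, Rational(1, 196313)), 236518), -358106) = Add(Add(Rational(6705, 196313), 236518), -358106) = Add(Rational(46431564839, 196313), -358106) = Rational(-23869298339, 196313)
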